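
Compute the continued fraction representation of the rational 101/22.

[4; 1, 1, 2, 4]

Run the Euclidean algorithm on 101 and 22; the successive quotients are the partial quotients a_0, a_1, ... (each step inverts the fractional part left over by the previous one):
  101 = 4*22 + 13, so a_0 = 4.
  22 = 1*13 + 9, so a_1 = 1.
  13 = 1*9 + 4, so a_2 = 1.
  9 = 2*4 + 1, so a_3 = 2.
  4 = 4*1 + 0, so a_4 = 4.
The remainder reaches 0 after 5 divisions, so the expansion has 5 partial quotients, read off in order.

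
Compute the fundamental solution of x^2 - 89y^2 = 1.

First expand sqrt(89) as a continued fraction. With x_i = (sqrt(89) + m_i)/d_i and (m_0, d_0) = (0, 1): a_0 = floor(sqrt(89)) = 9, since 9^2 = 81 <= 89 < 100 = 10^2.
Iterate m_{i+1} = d_i*a_i - m_i, d_{i+1} = (89 - m_{i+1}^2)/d_i, a_{i+1} = floor((a_0 + m_{i+1})/d_{i+1}):
  m_1 = 1*9 - 0 = 9, d_1 = (89 - 9^2)/1 = 8/1 = 8, a_1 = floor((9 + 9)/8) = 2.
  m_2 = 8*2 - 9 = 7, d_2 = (89 - 7^2)/8 = 40/8 = 5, a_2 = floor((9 + 7)/5) = 3.
  m_3 = 5*3 - 7 = 8, d_3 = (89 - 8^2)/5 = 25/5 = 5, a_3 = floor((9 + 8)/5) = 3.
  m_4 = 5*3 - 8 = 7, d_4 = (89 - 7^2)/5 = 40/5 = 8, a_4 = floor((9 + 7)/8) = 2.
  m_5 = 8*2 - 7 = 9, d_5 = (89 - 9^2)/8 = 8/8 = 1, a_5 = floor((9 + 9)/1) = 18.
  m_6 = 1*18 - 9 = 9, d_6 = (89 - 9^2)/1 = 8/1 = 8: (m_6, d_6) = (m_1, d_1) = (9, 8), so from here the quotients repeat a_1, ..., a_5; the period length is 5.
So sqrt(89) = [9; (2, 3, 3, 2, 18)] with period length k = 5.
k is odd, so (p_{k-1}, q_{k-1}) only solves x^2 - 89y^2 = -1 and the fundamental solution of x^2 - 89y^2 = 1 is (p_{2k-1}, q_{2k-1}) = (p_9, q_9); compute convergents through index 9, running through the period twice.
Convergents (p_i = a_i*p_{i-1} + p_{i-2}, q_i = a_i*q_{i-1} + q_{i-2} with p_{-2}=0, p_{-1}=1, q_{-2}=1, q_{-1}=0):
  i=0: a_0=9, p_0 = 9*1 + 0 = 9, q_0 = 9*0 + 1 = 1.
  i=1: a_1=2, p_1 = 2*9 + 1 = 19, q_1 = 2*1 + 0 = 2.
  i=2: a_2=3, p_2 = 3*19 + 9 = 66, q_2 = 3*2 + 1 = 7.
  i=3: a_3=3, p_3 = 3*66 + 19 = 217, q_3 = 3*7 + 2 = 23.
  i=4: a_4=2, p_4 = 2*217 + 66 = 500, q_4 = 2*23 + 7 = 53.
  i=5: a_5=18, p_5 = 18*500 + 217 = 9217, q_5 = 18*53 + 23 = 977.
  i=6: a_6=2, p_6 = 2*9217 + 500 = 18934, q_6 = 2*977 + 53 = 2007.
  i=7: a_7=3, p_7 = 3*18934 + 9217 = 66019, q_7 = 3*2007 + 977 = 6998.
  i=8: a_8=3, p_8 = 3*66019 + 18934 = 216991, q_8 = 3*6998 + 2007 = 23001.
  i=9: a_9=2, p_9 = 2*216991 + 66019 = 500001, q_9 = 2*23001 + 6998 = 53000.
Indeed p_4^2 - 89*q_4^2 = 250000 - 250001 = -1, not +1.
Check: 500001^2 - 89*53000^2 = 250001000001 - 250001000000 = 1, so (x, y) = (500001, 53000) solves the equation, and by the theorem it is the least positive solution.

(x, y) = (500001, 53000)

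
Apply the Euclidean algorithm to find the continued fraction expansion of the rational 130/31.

Run the Euclidean algorithm on 130 and 31; the successive quotients are the partial quotients a_0, a_1, ... (each step inverts the fractional part left over by the previous one):
  130 = 4*31 + 6, so a_0 = 4.
  31 = 5*6 + 1, so a_1 = 5.
  6 = 6*1 + 0, so a_2 = 6.
The remainder reaches 0 after 3 divisions, so the expansion has 3 partial quotients, read off in order.

[4; 5, 6]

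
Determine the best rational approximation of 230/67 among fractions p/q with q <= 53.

127/37

Expand x = 230/67 as a continued fraction with the Euclidean algorithm:
  230 = 3*67 + 29, so a_0 = 3.
  67 = 2*29 + 9, so a_1 = 2.
  29 = 3*9 + 2, so a_2 = 3.
  9 = 4*2 + 1, so a_3 = 4.
  2 = 2*1 + 0, so a_4 = 2.
so x = [3; 2, 3, 4, 2].
Convergents (p_i = a_i*p_{i-1} + p_{i-2}, q_i = a_i*q_{i-1} + q_{i-2} with p_{-2}=0, p_{-1}=1, q_{-2}=1, q_{-1}=0), until the denominator exceeds 53:
  i=0: a_0=3, p_0 = 3*1 + 0 = 3, q_0 = 3*0 + 1 = 1.
  i=1: a_1=2, p_1 = 2*3 + 1 = 7, q_1 = 2*1 + 0 = 2.
  i=2: a_2=3, p_2 = 3*7 + 3 = 24, q_2 = 3*2 + 1 = 7.
  i=3: a_3=4, p_3 = 4*24 + 7 = 103, q_3 = 4*7 + 2 = 30.
  i=4: a_4=2, p_4 = 2*103 + 24 = 230, q_4 = 2*30 + 7 = 67.
q_4 = 67 > 53, so the last convergent with denominator <= 53 is p_3/q_3 = 103/30.
The closest fraction with denominator <= 53 is either p_3/q_3 or the intermediate fraction (k*p_3 + p_2)/(k*q_3 + q_2) with the largest k >= 1 whose denominator stays <= 53; these approach x as k grows, and every other convergent or intermediate fraction in range is farther away.
Largest k: floor((53 - q_2)/q_3) = floor((53 - 7)/30) = 1.
That gives (1*103 + 24)/(1*30 + 7) = 127/37.
Compare the errors: |x - 103/30| = |230*30 - 103*67|/(67*30) = 1/2010, and |x - 127/37| = |230*37 - 127*67|/(67*37) = 1/2479.
Cross-multiplying, 1*2010 = 2010 < 2479 = 1*2479, so 1/2479 is smaller: the intermediate fraction 127/37 is closer to x than 103/30.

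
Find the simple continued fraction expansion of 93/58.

Run the Euclidean algorithm on 93 and 58; the successive quotients are the partial quotients a_0, a_1, ... (each step inverts the fractional part left over by the previous one):
  93 = 1*58 + 35, so a_0 = 1.
  58 = 1*35 + 23, so a_1 = 1.
  35 = 1*23 + 12, so a_2 = 1.
  23 = 1*12 + 11, so a_3 = 1.
  12 = 1*11 + 1, so a_4 = 1.
  11 = 11*1 + 0, so a_5 = 11.
The remainder reaches 0 after 6 divisions, so the expansion has 6 partial quotients, read off in order.

[1; 1, 1, 1, 1, 11]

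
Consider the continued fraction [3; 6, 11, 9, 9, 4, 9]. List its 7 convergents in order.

3/1, 19/6, 212/67, 1927/609, 17555/5548, 72147/22801, 666878/210757

Using the convergent recurrence p_i = a_i*p_{i-1} + p_{i-2}, q_i = a_i*q_{i-1} + q_{i-2} with p_{-2}=0, p_{-1}=1, q_{-2}=1, q_{-1}=0:
  i=0: a_0=3, p_0 = 3*1 + 0 = 3, q_0 = 3*0 + 1 = 1.
  i=1: a_1=6, p_1 = 6*3 + 1 = 19, q_1 = 6*1 + 0 = 6.
  i=2: a_2=11, p_2 = 11*19 + 3 = 212, q_2 = 11*6 + 1 = 67.
  i=3: a_3=9, p_3 = 9*212 + 19 = 1927, q_3 = 9*67 + 6 = 609.
  i=4: a_4=9, p_4 = 9*1927 + 212 = 17555, q_4 = 9*609 + 67 = 5548.
  i=5: a_5=4, p_5 = 4*17555 + 1927 = 72147, q_5 = 4*5548 + 609 = 22801.
  i=6: a_6=9, p_6 = 9*72147 + 17555 = 666878, q_6 = 9*22801 + 5548 = 210757.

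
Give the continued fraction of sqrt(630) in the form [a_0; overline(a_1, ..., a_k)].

[25; overline(10, 50)]

Write x_i = (sqrt(630) + m_i)/d_i with (m_0, d_0) = (0, 1). a_0 = floor(sqrt(630)) = 25, since 25^2 = 625 <= 630 < 676 = 26^2.
Iterate m_{i+1} = d_i*a_i - m_i, d_{i+1} = (630 - m_{i+1}^2)/d_i, a_{i+1} = floor((a_0 + m_{i+1})/d_{i+1}):
  m_1 = 1*25 - 0 = 25, d_1 = (630 - 25^2)/1 = 5/1 = 5, a_1 = floor((25 + 25)/5) = 10.
  m_2 = 5*10 - 25 = 25, d_2 = (630 - 25^2)/5 = 5/5 = 1, a_2 = floor((25 + 25)/1) = 50.
  m_3 = 1*50 - 25 = 25, d_3 = (630 - 25^2)/1 = 5/1 = 5: (m_3, d_3) = (m_1, d_1) = (25, 5), so from here the quotients repeat a_1, a_2; the period length is 2.
Hence the expansion of sqrt(630) is a_0 = 25 followed by the repeating block 10, 50 (period 2).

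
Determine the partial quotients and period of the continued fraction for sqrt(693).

[26; (3, 12, 1, 4, 1, 12, 3, 52)]

Write x_i = (sqrt(693) + m_i)/d_i with (m_0, d_0) = (0, 1). a_0 = floor(sqrt(693)) = 26, since 26^2 = 676 <= 693 < 729 = 27^2.
Iterate m_{i+1} = d_i*a_i - m_i, d_{i+1} = (693 - m_{i+1}^2)/d_i, a_{i+1} = floor((a_0 + m_{i+1})/d_{i+1}):
  m_1 = 1*26 - 0 = 26, d_1 = (693 - 26^2)/1 = 17/1 = 17, a_1 = floor((26 + 26)/17) = 3.
  m_2 = 17*3 - 26 = 25, d_2 = (693 - 25^2)/17 = 68/17 = 4, a_2 = floor((26 + 25)/4) = 12.
  m_3 = 4*12 - 25 = 23, d_3 = (693 - 23^2)/4 = 164/4 = 41, a_3 = floor((26 + 23)/41) = 1.
  m_4 = 41*1 - 23 = 18, d_4 = (693 - 18^2)/41 = 369/41 = 9, a_4 = floor((26 + 18)/9) = 4.
  m_5 = 9*4 - 18 = 18, d_5 = (693 - 18^2)/9 = 369/9 = 41, a_5 = floor((26 + 18)/41) = 1.
  m_6 = 41*1 - 18 = 23, d_6 = (693 - 23^2)/41 = 164/41 = 4, a_6 = floor((26 + 23)/4) = 12.
  m_7 = 4*12 - 23 = 25, d_7 = (693 - 25^2)/4 = 68/4 = 17, a_7 = floor((26 + 25)/17) = 3.
  m_8 = 17*3 - 25 = 26, d_8 = (693 - 26^2)/17 = 17/17 = 1, a_8 = floor((26 + 26)/1) = 52.
  m_9 = 1*52 - 26 = 26, d_9 = (693 - 26^2)/1 = 17/1 = 17: (m_9, d_9) = (m_1, d_1) = (26, 17), so from here the quotients repeat a_1, ..., a_8; the period length is 8.
Hence the expansion of sqrt(693) is a_0 = 26 followed by the repeating block 3, 12, 1, 4, 1, 12, 3, 52 (period 8).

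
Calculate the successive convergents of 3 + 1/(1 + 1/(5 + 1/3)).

Using the convergent recurrence p_i = a_i*p_{i-1} + p_{i-2}, q_i = a_i*q_{i-1} + q_{i-2} with p_{-2}=0, p_{-1}=1, q_{-2}=1, q_{-1}=0:
  i=0: a_0=3, p_0 = 3*1 + 0 = 3, q_0 = 3*0 + 1 = 1.
  i=1: a_1=1, p_1 = 1*3 + 1 = 4, q_1 = 1*1 + 0 = 1.
  i=2: a_2=5, p_2 = 5*4 + 3 = 23, q_2 = 5*1 + 1 = 6.
  i=3: a_3=3, p_3 = 3*23 + 4 = 73, q_3 = 3*6 + 1 = 19.

3/1, 4/1, 23/6, 73/19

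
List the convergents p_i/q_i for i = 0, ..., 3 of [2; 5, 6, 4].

2/1, 11/5, 68/31, 283/129

Using the convergent recurrence p_i = a_i*p_{i-1} + p_{i-2}, q_i = a_i*q_{i-1} + q_{i-2} with p_{-2}=0, p_{-1}=1, q_{-2}=1, q_{-1}=0:
  i=0: a_0=2, p_0 = 2*1 + 0 = 2, q_0 = 2*0 + 1 = 1.
  i=1: a_1=5, p_1 = 5*2 + 1 = 11, q_1 = 5*1 + 0 = 5.
  i=2: a_2=6, p_2 = 6*11 + 2 = 68, q_2 = 6*5 + 1 = 31.
  i=3: a_3=4, p_3 = 4*68 + 11 = 283, q_3 = 4*31 + 5 = 129.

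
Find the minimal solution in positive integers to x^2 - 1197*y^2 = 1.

First expand sqrt(1197) as a continued fraction. With x_i = (sqrt(1197) + m_i)/d_i and (m_0, d_0) = (0, 1): a_0 = floor(sqrt(1197)) = 34, since 34^2 = 1156 <= 1197 < 1225 = 35^2.
Iterate m_{i+1} = d_i*a_i - m_i, d_{i+1} = (1197 - m_{i+1}^2)/d_i, a_{i+1} = floor((a_0 + m_{i+1})/d_{i+1}):
  m_1 = 1*34 - 0 = 34, d_1 = (1197 - 34^2)/1 = 41/1 = 41, a_1 = floor((34 + 34)/41) = 1.
  m_2 = 41*1 - 34 = 7, d_2 = (1197 - 7^2)/41 = 1148/41 = 28, a_2 = floor((34 + 7)/28) = 1.
  m_3 = 28*1 - 7 = 21, d_3 = (1197 - 21^2)/28 = 756/28 = 27, a_3 = floor((34 + 21)/27) = 2.
  m_4 = 27*2 - 21 = 33, d_4 = (1197 - 33^2)/27 = 108/27 = 4, a_4 = floor((34 + 33)/4) = 16.
  m_5 = 4*16 - 33 = 31, d_5 = (1197 - 31^2)/4 = 236/4 = 59, a_5 = floor((34 + 31)/59) = 1.
  m_6 = 59*1 - 31 = 28, d_6 = (1197 - 28^2)/59 = 413/59 = 7, a_6 = floor((34 + 28)/7) = 8.
  m_7 = 7*8 - 28 = 28, d_7 = (1197 - 28^2)/7 = 413/7 = 59, a_7 = floor((34 + 28)/59) = 1.
  m_8 = 59*1 - 28 = 31, d_8 = (1197 - 31^2)/59 = 236/59 = 4, a_8 = floor((34 + 31)/4) = 16.
  m_9 = 4*16 - 31 = 33, d_9 = (1197 - 33^2)/4 = 108/4 = 27, a_9 = floor((34 + 33)/27) = 2.
  m_10 = 27*2 - 33 = 21, d_10 = (1197 - 21^2)/27 = 756/27 = 28, a_10 = floor((34 + 21)/28) = 1.
  m_11 = 28*1 - 21 = 7, d_11 = (1197 - 7^2)/28 = 1148/28 = 41, a_11 = floor((34 + 7)/41) = 1.
  m_12 = 41*1 - 7 = 34, d_12 = (1197 - 34^2)/41 = 41/41 = 1, a_12 = floor((34 + 34)/1) = 68.
  m_13 = 1*68 - 34 = 34, d_13 = (1197 - 34^2)/1 = 41/1 = 41: (m_13, d_13) = (m_1, d_1) = (34, 41), so from here the quotients repeat a_1, ..., a_12; the period length is 12.
So sqrt(1197) = [34; (1, 1, 2, 16, 1, 8, 1, 16, 2, 1, 1, 68)] with period length k = 12.
k is even, so the fundamental solution of x^2 - 1197y^2 = 1 is (p_{k-1}, q_{k-1}) = (p_11, q_11); compute convergents through index 11.
Convergents (p_i = a_i*p_{i-1} + p_{i-2}, q_i = a_i*q_{i-1} + q_{i-2} with p_{-2}=0, p_{-1}=1, q_{-2}=1, q_{-1}=0):
  i=0: a_0=34, p_0 = 34*1 + 0 = 34, q_0 = 34*0 + 1 = 1.
  i=1: a_1=1, p_1 = 1*34 + 1 = 35, q_1 = 1*1 + 0 = 1.
  i=2: a_2=1, p_2 = 1*35 + 34 = 69, q_2 = 1*1 + 1 = 2.
  i=3: a_3=2, p_3 = 2*69 + 35 = 173, q_3 = 2*2 + 1 = 5.
  i=4: a_4=16, p_4 = 16*173 + 69 = 2837, q_4 = 16*5 + 2 = 82.
  i=5: a_5=1, p_5 = 1*2837 + 173 = 3010, q_5 = 1*82 + 5 = 87.
  i=6: a_6=8, p_6 = 8*3010 + 2837 = 26917, q_6 = 8*87 + 82 = 778.
  i=7: a_7=1, p_7 = 1*26917 + 3010 = 29927, q_7 = 1*778 + 87 = 865.
  i=8: a_8=16, p_8 = 16*29927 + 26917 = 505749, q_8 = 16*865 + 778 = 14618.
  i=9: a_9=2, p_9 = 2*505749 + 29927 = 1041425, q_9 = 2*14618 + 865 = 30101.
  i=10: a_10=1, p_10 = 1*1041425 + 505749 = 1547174, q_10 = 1*30101 + 14618 = 44719.
  i=11: a_11=1, p_11 = 1*1547174 + 1041425 = 2588599, q_11 = 1*44719 + 30101 = 74820.
Check: 2588599^2 - 1197*74820^2 = 6700844782801 - 6700844782800 = 1, so (x, y) = (2588599, 74820) solves the equation, and by the theorem it is the least positive solution.

(x, y) = (2588599, 74820)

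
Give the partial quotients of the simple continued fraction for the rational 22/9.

[2; 2, 4]

Run the Euclidean algorithm on 22 and 9; the successive quotients are the partial quotients a_0, a_1, ... (each step inverts the fractional part left over by the previous one):
  22 = 2*9 + 4, so a_0 = 2.
  9 = 2*4 + 1, so a_1 = 2.
  4 = 4*1 + 0, so a_2 = 4.
The remainder reaches 0 after 3 divisions, so the expansion has 3 partial quotients, read off in order.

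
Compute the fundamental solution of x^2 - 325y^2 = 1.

First expand sqrt(325) as a continued fraction. With x_i = (sqrt(325) + m_i)/d_i and (m_0, d_0) = (0, 1): a_0 = floor(sqrt(325)) = 18, since 18^2 = 324 <= 325 < 361 = 19^2.
Iterate m_{i+1} = d_i*a_i - m_i, d_{i+1} = (325 - m_{i+1}^2)/d_i, a_{i+1} = floor((a_0 + m_{i+1})/d_{i+1}):
  m_1 = 1*18 - 0 = 18, d_1 = (325 - 18^2)/1 = 1/1 = 1, a_1 = floor((18 + 18)/1) = 36.
  m_2 = 1*36 - 18 = 18, d_2 = (325 - 18^2)/1 = 1/1 = 1: (m_2, d_2) = (m_1, d_1) = (18, 1), so from here the quotient a_1 repeats; the period length is 1.
So sqrt(325) = [18; (36)] with period length k = 1.
k is odd, so (p_{k-1}, q_{k-1}) only solves x^2 - 325y^2 = -1 and the fundamental solution of x^2 - 325y^2 = 1 is (p_{2k-1}, q_{2k-1}) = (p_1, q_1); compute convergents through index 1, running through the period twice.
Convergents (p_i = a_i*p_{i-1} + p_{i-2}, q_i = a_i*q_{i-1} + q_{i-2} with p_{-2}=0, p_{-1}=1, q_{-2}=1, q_{-1}=0):
  i=0: a_0=18, p_0 = 18*1 + 0 = 18, q_0 = 18*0 + 1 = 1.
  i=1: a_1=36, p_1 = 36*18 + 1 = 649, q_1 = 36*1 + 0 = 36.
Indeed p_0^2 - 325*q_0^2 = 324 - 325 = -1, not +1.
Check: 649^2 - 325*36^2 = 421201 - 421200 = 1, so (x, y) = (649, 36) solves the equation, and by the theorem it is the least positive solution.

(x, y) = (649, 36)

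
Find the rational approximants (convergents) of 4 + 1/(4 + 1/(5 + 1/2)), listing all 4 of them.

Using the convergent recurrence p_i = a_i*p_{i-1} + p_{i-2}, q_i = a_i*q_{i-1} + q_{i-2} with p_{-2}=0, p_{-1}=1, q_{-2}=1, q_{-1}=0:
  i=0: a_0=4, p_0 = 4*1 + 0 = 4, q_0 = 4*0 + 1 = 1.
  i=1: a_1=4, p_1 = 4*4 + 1 = 17, q_1 = 4*1 + 0 = 4.
  i=2: a_2=5, p_2 = 5*17 + 4 = 89, q_2 = 5*4 + 1 = 21.
  i=3: a_3=2, p_3 = 2*89 + 17 = 195, q_3 = 2*21 + 4 = 46.

4/1, 17/4, 89/21, 195/46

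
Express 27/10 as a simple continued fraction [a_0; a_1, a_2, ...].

[2; 1, 2, 3]

Run the Euclidean algorithm on 27 and 10; the successive quotients are the partial quotients a_0, a_1, ... (each step inverts the fractional part left over by the previous one):
  27 = 2*10 + 7, so a_0 = 2.
  10 = 1*7 + 3, so a_1 = 1.
  7 = 2*3 + 1, so a_2 = 2.
  3 = 3*1 + 0, so a_3 = 3.
The remainder reaches 0 after 4 divisions, so the expansion has 4 partial quotients, read off in order.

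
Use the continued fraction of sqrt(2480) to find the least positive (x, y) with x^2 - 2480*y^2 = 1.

(x, y) = (249, 5)

First expand sqrt(2480) as a continued fraction. With x_i = (sqrt(2480) + m_i)/d_i and (m_0, d_0) = (0, 1): a_0 = floor(sqrt(2480)) = 49, since 49^2 = 2401 <= 2480 < 2500 = 50^2.
Iterate m_{i+1} = d_i*a_i - m_i, d_{i+1} = (2480 - m_{i+1}^2)/d_i, a_{i+1} = floor((a_0 + m_{i+1})/d_{i+1}):
  m_1 = 1*49 - 0 = 49, d_1 = (2480 - 49^2)/1 = 79/1 = 79, a_1 = floor((49 + 49)/79) = 1.
  m_2 = 79*1 - 49 = 30, d_2 = (2480 - 30^2)/79 = 1580/79 = 20, a_2 = floor((49 + 30)/20) = 3.
  m_3 = 20*3 - 30 = 30, d_3 = (2480 - 30^2)/20 = 1580/20 = 79, a_3 = floor((49 + 30)/79) = 1.
  m_4 = 79*1 - 30 = 49, d_4 = (2480 - 49^2)/79 = 79/79 = 1, a_4 = floor((49 + 49)/1) = 98.
  m_5 = 1*98 - 49 = 49, d_5 = (2480 - 49^2)/1 = 79/1 = 79: (m_5, d_5) = (m_1, d_1) = (49, 79), so from here the quotients repeat a_1, ..., a_4; the period length is 4.
So sqrt(2480) = [49; (1, 3, 1, 98)] with period length k = 4.
k is even, so the fundamental solution of x^2 - 2480y^2 = 1 is (p_{k-1}, q_{k-1}) = (p_3, q_3); compute convergents through index 3.
Convergents (p_i = a_i*p_{i-1} + p_{i-2}, q_i = a_i*q_{i-1} + q_{i-2} with p_{-2}=0, p_{-1}=1, q_{-2}=1, q_{-1}=0):
  i=0: a_0=49, p_0 = 49*1 + 0 = 49, q_0 = 49*0 + 1 = 1.
  i=1: a_1=1, p_1 = 1*49 + 1 = 50, q_1 = 1*1 + 0 = 1.
  i=2: a_2=3, p_2 = 3*50 + 49 = 199, q_2 = 3*1 + 1 = 4.
  i=3: a_3=1, p_3 = 1*199 + 50 = 249, q_3 = 1*4 + 1 = 5.
Check: 249^2 - 2480*5^2 = 62001 - 62000 = 1, so (x, y) = (249, 5) solves the equation, and by the theorem it is the least positive solution.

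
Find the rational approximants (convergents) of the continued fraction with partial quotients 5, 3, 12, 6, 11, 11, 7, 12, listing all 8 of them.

5/1, 16/3, 197/37, 1198/225, 13375/2512, 148323/27857, 1051636/197511, 12767955/2397989

Using the convergent recurrence p_i = a_i*p_{i-1} + p_{i-2}, q_i = a_i*q_{i-1} + q_{i-2} with p_{-2}=0, p_{-1}=1, q_{-2}=1, q_{-1}=0:
  i=0: a_0=5, p_0 = 5*1 + 0 = 5, q_0 = 5*0 + 1 = 1.
  i=1: a_1=3, p_1 = 3*5 + 1 = 16, q_1 = 3*1 + 0 = 3.
  i=2: a_2=12, p_2 = 12*16 + 5 = 197, q_2 = 12*3 + 1 = 37.
  i=3: a_3=6, p_3 = 6*197 + 16 = 1198, q_3 = 6*37 + 3 = 225.
  i=4: a_4=11, p_4 = 11*1198 + 197 = 13375, q_4 = 11*225 + 37 = 2512.
  i=5: a_5=11, p_5 = 11*13375 + 1198 = 148323, q_5 = 11*2512 + 225 = 27857.
  i=6: a_6=7, p_6 = 7*148323 + 13375 = 1051636, q_6 = 7*27857 + 2512 = 197511.
  i=7: a_7=12, p_7 = 12*1051636 + 148323 = 12767955, q_7 = 12*197511 + 27857 = 2397989.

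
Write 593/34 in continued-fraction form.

Run the Euclidean algorithm on 593 and 34; the successive quotients are the partial quotients a_0, a_1, ... (each step inverts the fractional part left over by the previous one):
  593 = 17*34 + 15, so a_0 = 17.
  34 = 2*15 + 4, so a_1 = 2.
  15 = 3*4 + 3, so a_2 = 3.
  4 = 1*3 + 1, so a_3 = 1.
  3 = 3*1 + 0, so a_4 = 3.
The remainder reaches 0 after 5 divisions, so the expansion has 5 partial quotients, read off in order.

[17; 2, 3, 1, 3]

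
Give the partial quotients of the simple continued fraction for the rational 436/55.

[7; 1, 12, 1, 3]

Run the Euclidean algorithm on 436 and 55; the successive quotients are the partial quotients a_0, a_1, ... (each step inverts the fractional part left over by the previous one):
  436 = 7*55 + 51, so a_0 = 7.
  55 = 1*51 + 4, so a_1 = 1.
  51 = 12*4 + 3, so a_2 = 12.
  4 = 1*3 + 1, so a_3 = 1.
  3 = 3*1 + 0, so a_4 = 3.
The remainder reaches 0 after 5 divisions, so the expansion has 5 partial quotients, read off in order.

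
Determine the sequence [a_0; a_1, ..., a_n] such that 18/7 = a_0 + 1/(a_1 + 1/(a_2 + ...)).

Run the Euclidean algorithm on 18 and 7; the successive quotients are the partial quotients a_0, a_1, ... (each step inverts the fractional part left over by the previous one):
  18 = 2*7 + 4, so a_0 = 2.
  7 = 1*4 + 3, so a_1 = 1.
  4 = 1*3 + 1, so a_2 = 1.
  3 = 3*1 + 0, so a_3 = 3.
The remainder reaches 0 after 4 divisions, so the expansion has 4 partial quotients, read off in order.

[2; 1, 1, 3]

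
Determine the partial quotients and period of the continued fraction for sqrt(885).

[29; (1, 2, 1, 58)]

Write x_i = (sqrt(885) + m_i)/d_i with (m_0, d_0) = (0, 1). a_0 = floor(sqrt(885)) = 29, since 29^2 = 841 <= 885 < 900 = 30^2.
Iterate m_{i+1} = d_i*a_i - m_i, d_{i+1} = (885 - m_{i+1}^2)/d_i, a_{i+1} = floor((a_0 + m_{i+1})/d_{i+1}):
  m_1 = 1*29 - 0 = 29, d_1 = (885 - 29^2)/1 = 44/1 = 44, a_1 = floor((29 + 29)/44) = 1.
  m_2 = 44*1 - 29 = 15, d_2 = (885 - 15^2)/44 = 660/44 = 15, a_2 = floor((29 + 15)/15) = 2.
  m_3 = 15*2 - 15 = 15, d_3 = (885 - 15^2)/15 = 660/15 = 44, a_3 = floor((29 + 15)/44) = 1.
  m_4 = 44*1 - 15 = 29, d_4 = (885 - 29^2)/44 = 44/44 = 1, a_4 = floor((29 + 29)/1) = 58.
  m_5 = 1*58 - 29 = 29, d_5 = (885 - 29^2)/1 = 44/1 = 44: (m_5, d_5) = (m_1, d_1) = (29, 44), so from here the quotients repeat a_1, ..., a_4; the period length is 4.
Hence the expansion of sqrt(885) is a_0 = 29 followed by the repeating block 1, 2, 1, 58 (period 4).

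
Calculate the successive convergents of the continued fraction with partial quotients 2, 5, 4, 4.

Using the convergent recurrence p_i = a_i*p_{i-1} + p_{i-2}, q_i = a_i*q_{i-1} + q_{i-2} with p_{-2}=0, p_{-1}=1, q_{-2}=1, q_{-1}=0:
  i=0: a_0=2, p_0 = 2*1 + 0 = 2, q_0 = 2*0 + 1 = 1.
  i=1: a_1=5, p_1 = 5*2 + 1 = 11, q_1 = 5*1 + 0 = 5.
  i=2: a_2=4, p_2 = 4*11 + 2 = 46, q_2 = 4*5 + 1 = 21.
  i=3: a_3=4, p_3 = 4*46 + 11 = 195, q_3 = 4*21 + 5 = 89.

2/1, 11/5, 46/21, 195/89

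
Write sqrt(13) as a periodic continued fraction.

Write x_i = (sqrt(13) + m_i)/d_i with (m_0, d_0) = (0, 1). a_0 = floor(sqrt(13)) = 3, since 3^2 = 9 <= 13 < 16 = 4^2.
Iterate m_{i+1} = d_i*a_i - m_i, d_{i+1} = (13 - m_{i+1}^2)/d_i, a_{i+1} = floor((a_0 + m_{i+1})/d_{i+1}):
  m_1 = 1*3 - 0 = 3, d_1 = (13 - 3^2)/1 = 4/1 = 4, a_1 = floor((3 + 3)/4) = 1.
  m_2 = 4*1 - 3 = 1, d_2 = (13 - 1^2)/4 = 12/4 = 3, a_2 = floor((3 + 1)/3) = 1.
  m_3 = 3*1 - 1 = 2, d_3 = (13 - 2^2)/3 = 9/3 = 3, a_3 = floor((3 + 2)/3) = 1.
  m_4 = 3*1 - 2 = 1, d_4 = (13 - 1^2)/3 = 12/3 = 4, a_4 = floor((3 + 1)/4) = 1.
  m_5 = 4*1 - 1 = 3, d_5 = (13 - 3^2)/4 = 4/4 = 1, a_5 = floor((3 + 3)/1) = 6.
  m_6 = 1*6 - 3 = 3, d_6 = (13 - 3^2)/1 = 4/1 = 4: (m_6, d_6) = (m_1, d_1) = (3, 4), so from here the quotients repeat a_1, ..., a_5; the period length is 5.
Hence the expansion of sqrt(13) is a_0 = 3 followed by the repeating block 1, 1, 1, 1, 6 (period 5).

[3; (1, 1, 1, 1, 6)]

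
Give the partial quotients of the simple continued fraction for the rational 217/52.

[4; 5, 1, 3, 2]

Run the Euclidean algorithm on 217 and 52; the successive quotients are the partial quotients a_0, a_1, ... (each step inverts the fractional part left over by the previous one):
  217 = 4*52 + 9, so a_0 = 4.
  52 = 5*9 + 7, so a_1 = 5.
  9 = 1*7 + 2, so a_2 = 1.
  7 = 3*2 + 1, so a_3 = 3.
  2 = 2*1 + 0, so a_4 = 2.
The remainder reaches 0 after 5 divisions, so the expansion has 5 partial quotients, read off in order.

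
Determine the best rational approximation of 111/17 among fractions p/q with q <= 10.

Expand x = 111/17 as a continued fraction with the Euclidean algorithm:
  111 = 6*17 + 9, so a_0 = 6.
  17 = 1*9 + 8, so a_1 = 1.
  9 = 1*8 + 1, so a_2 = 1.
  8 = 8*1 + 0, so a_3 = 8.
so x = [6; 1, 1, 8].
Convergents (p_i = a_i*p_{i-1} + p_{i-2}, q_i = a_i*q_{i-1} + q_{i-2} with p_{-2}=0, p_{-1}=1, q_{-2}=1, q_{-1}=0), until the denominator exceeds 10:
  i=0: a_0=6, p_0 = 6*1 + 0 = 6, q_0 = 6*0 + 1 = 1.
  i=1: a_1=1, p_1 = 1*6 + 1 = 7, q_1 = 1*1 + 0 = 1.
  i=2: a_2=1, p_2 = 1*7 + 6 = 13, q_2 = 1*1 + 1 = 2.
  i=3: a_3=8, p_3 = 8*13 + 7 = 111, q_3 = 8*2 + 1 = 17.
q_3 = 17 > 10, so the last convergent with denominator <= 10 is p_2/q_2 = 13/2.
The closest fraction with denominator <= 10 is either p_2/q_2 or the intermediate fraction (k*p_2 + p_1)/(k*q_2 + q_1) with the largest k >= 1 whose denominator stays <= 10; these approach x as k grows, and every other convergent or intermediate fraction in range is farther away.
Largest k: floor((10 - q_1)/q_2) = floor((10 - 1)/2) = 4.
That gives (4*13 + 7)/(4*2 + 1) = 59/9.
Compare the errors: |x - 13/2| = |111*2 - 13*17|/(17*2) = 1/34, and |x - 59/9| = |111*9 - 59*17|/(17*9) = 4/153.
Cross-multiplying, 4*34 = 136 < 153 = 1*153, so 4/153 is smaller: the intermediate fraction 59/9 is closer to x than 13/2.

59/9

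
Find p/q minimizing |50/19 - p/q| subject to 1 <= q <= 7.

13/5

Expand x = 50/19 as a continued fraction with the Euclidean algorithm:
  50 = 2*19 + 12, so a_0 = 2.
  19 = 1*12 + 7, so a_1 = 1.
  12 = 1*7 + 5, so a_2 = 1.
  7 = 1*5 + 2, so a_3 = 1.
  5 = 2*2 + 1, so a_4 = 2.
  2 = 2*1 + 0, so a_5 = 2.
so x = [2; 1, 1, 1, 2, 2].
Convergents (p_i = a_i*p_{i-1} + p_{i-2}, q_i = a_i*q_{i-1} + q_{i-2} with p_{-2}=0, p_{-1}=1, q_{-2}=1, q_{-1}=0), until the denominator exceeds 7:
  i=0: a_0=2, p_0 = 2*1 + 0 = 2, q_0 = 2*0 + 1 = 1.
  i=1: a_1=1, p_1 = 1*2 + 1 = 3, q_1 = 1*1 + 0 = 1.
  i=2: a_2=1, p_2 = 1*3 + 2 = 5, q_2 = 1*1 + 1 = 2.
  i=3: a_3=1, p_3 = 1*5 + 3 = 8, q_3 = 1*2 + 1 = 3.
  i=4: a_4=2, p_4 = 2*8 + 5 = 21, q_4 = 2*3 + 2 = 8.
q_4 = 8 > 7, so the last convergent with denominator <= 7 is p_3/q_3 = 8/3.
The closest fraction with denominator <= 7 is either p_3/q_3 or the intermediate fraction (k*p_3 + p_2)/(k*q_3 + q_2) with the largest k >= 1 whose denominator stays <= 7; these approach x as k grows, and every other convergent or intermediate fraction in range is farther away.
Largest k: floor((7 - q_2)/q_3) = floor((7 - 2)/3) = 1.
That gives (1*8 + 5)/(1*3 + 2) = 13/5.
Compare the errors: |x - 8/3| = |50*3 - 8*19|/(19*3) = 2/57, and |x - 13/5| = |50*5 - 13*19|/(19*5) = 3/95.
Cross-multiplying, 3*57 = 171 < 190 = 2*95, so 3/95 is smaller: the intermediate fraction 13/5 is closer to x than 8/3.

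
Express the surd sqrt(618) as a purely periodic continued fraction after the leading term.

Write x_i = (sqrt(618) + m_i)/d_i with (m_0, d_0) = (0, 1). a_0 = floor(sqrt(618)) = 24, since 24^2 = 576 <= 618 < 625 = 25^2.
Iterate m_{i+1} = d_i*a_i - m_i, d_{i+1} = (618 - m_{i+1}^2)/d_i, a_{i+1} = floor((a_0 + m_{i+1})/d_{i+1}):
  m_1 = 1*24 - 0 = 24, d_1 = (618 - 24^2)/1 = 42/1 = 42, a_1 = floor((24 + 24)/42) = 1.
  m_2 = 42*1 - 24 = 18, d_2 = (618 - 18^2)/42 = 294/42 = 7, a_2 = floor((24 + 18)/7) = 6.
  m_3 = 7*6 - 18 = 24, d_3 = (618 - 24^2)/7 = 42/7 = 6, a_3 = floor((24 + 24)/6) = 8.
  m_4 = 6*8 - 24 = 24, d_4 = (618 - 24^2)/6 = 42/6 = 7, a_4 = floor((24 + 24)/7) = 6.
  m_5 = 7*6 - 24 = 18, d_5 = (618 - 18^2)/7 = 294/7 = 42, a_5 = floor((24 + 18)/42) = 1.
  m_6 = 42*1 - 18 = 24, d_6 = (618 - 24^2)/42 = 42/42 = 1, a_6 = floor((24 + 24)/1) = 48.
  m_7 = 1*48 - 24 = 24, d_7 = (618 - 24^2)/1 = 42/1 = 42: (m_7, d_7) = (m_1, d_1) = (24, 42), so from here the quotients repeat a_1, ..., a_6; the period length is 6.
Hence the expansion of sqrt(618) is a_0 = 24 followed by the repeating block 1, 6, 8, 6, 1, 48 (period 6).

[24; (1, 6, 8, 6, 1, 48)]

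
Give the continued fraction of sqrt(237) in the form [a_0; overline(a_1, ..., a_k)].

Write x_i = (sqrt(237) + m_i)/d_i with (m_0, d_0) = (0, 1). a_0 = floor(sqrt(237)) = 15, since 15^2 = 225 <= 237 < 256 = 16^2.
Iterate m_{i+1} = d_i*a_i - m_i, d_{i+1} = (237 - m_{i+1}^2)/d_i, a_{i+1} = floor((a_0 + m_{i+1})/d_{i+1}):
  m_1 = 1*15 - 0 = 15, d_1 = (237 - 15^2)/1 = 12/1 = 12, a_1 = floor((15 + 15)/12) = 2.
  m_2 = 12*2 - 15 = 9, d_2 = (237 - 9^2)/12 = 156/12 = 13, a_2 = floor((15 + 9)/13) = 1.
  m_3 = 13*1 - 9 = 4, d_3 = (237 - 4^2)/13 = 221/13 = 17, a_3 = floor((15 + 4)/17) = 1.
  m_4 = 17*1 - 4 = 13, d_4 = (237 - 13^2)/17 = 68/17 = 4, a_4 = floor((15 + 13)/4) = 7.
  m_5 = 4*7 - 13 = 15, d_5 = (237 - 15^2)/4 = 12/4 = 3, a_5 = floor((15 + 15)/3) = 10.
  m_6 = 3*10 - 15 = 15, d_6 = (237 - 15^2)/3 = 12/3 = 4, a_6 = floor((15 + 15)/4) = 7.
  m_7 = 4*7 - 15 = 13, d_7 = (237 - 13^2)/4 = 68/4 = 17, a_7 = floor((15 + 13)/17) = 1.
  m_8 = 17*1 - 13 = 4, d_8 = (237 - 4^2)/17 = 221/17 = 13, a_8 = floor((15 + 4)/13) = 1.
  m_9 = 13*1 - 4 = 9, d_9 = (237 - 9^2)/13 = 156/13 = 12, a_9 = floor((15 + 9)/12) = 2.
  m_10 = 12*2 - 9 = 15, d_10 = (237 - 15^2)/12 = 12/12 = 1, a_10 = floor((15 + 15)/1) = 30.
  m_11 = 1*30 - 15 = 15, d_11 = (237 - 15^2)/1 = 12/1 = 12: (m_11, d_11) = (m_1, d_1) = (15, 12), so from here the quotients repeat a_1, ..., a_10; the period length is 10.
Hence the expansion of sqrt(237) is a_0 = 15 followed by the repeating block 2, 1, 1, 7, 10, 7, 1, 1, 2, 30 (period 10).

[15; overline(2, 1, 1, 7, 10, 7, 1, 1, 2, 30)]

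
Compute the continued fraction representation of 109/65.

[1; 1, 2, 10, 2]

Run the Euclidean algorithm on 109 and 65; the successive quotients are the partial quotients a_0, a_1, ... (each step inverts the fractional part left over by the previous one):
  109 = 1*65 + 44, so a_0 = 1.
  65 = 1*44 + 21, so a_1 = 1.
  44 = 2*21 + 2, so a_2 = 2.
  21 = 10*2 + 1, so a_3 = 10.
  2 = 2*1 + 0, so a_4 = 2.
The remainder reaches 0 after 5 divisions, so the expansion has 5 partial quotients, read off in order.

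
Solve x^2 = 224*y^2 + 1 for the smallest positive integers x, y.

First expand sqrt(224) as a continued fraction. With x_i = (sqrt(224) + m_i)/d_i and (m_0, d_0) = (0, 1): a_0 = floor(sqrt(224)) = 14, since 14^2 = 196 <= 224 < 225 = 15^2.
Iterate m_{i+1} = d_i*a_i - m_i, d_{i+1} = (224 - m_{i+1}^2)/d_i, a_{i+1} = floor((a_0 + m_{i+1})/d_{i+1}):
  m_1 = 1*14 - 0 = 14, d_1 = (224 - 14^2)/1 = 28/1 = 28, a_1 = floor((14 + 14)/28) = 1.
  m_2 = 28*1 - 14 = 14, d_2 = (224 - 14^2)/28 = 28/28 = 1, a_2 = floor((14 + 14)/1) = 28.
  m_3 = 1*28 - 14 = 14, d_3 = (224 - 14^2)/1 = 28/1 = 28: (m_3, d_3) = (m_1, d_1) = (14, 28), so from here the quotients repeat a_1, a_2; the period length is 2.
So sqrt(224) = [14; (1, 28)] with period length k = 2.
k is even, so the fundamental solution of x^2 - 224y^2 = 1 is (p_{k-1}, q_{k-1}) = (p_1, q_1); compute convergents through index 1.
Convergents (p_i = a_i*p_{i-1} + p_{i-2}, q_i = a_i*q_{i-1} + q_{i-2} with p_{-2}=0, p_{-1}=1, q_{-2}=1, q_{-1}=0):
  i=0: a_0=14, p_0 = 14*1 + 0 = 14, q_0 = 14*0 + 1 = 1.
  i=1: a_1=1, p_1 = 1*14 + 1 = 15, q_1 = 1*1 + 0 = 1.
Check: 15^2 - 224*1^2 = 225 - 224 = 1, so (x, y) = (15, 1) solves the equation, and by the theorem it is the least positive solution.

(x, y) = (15, 1)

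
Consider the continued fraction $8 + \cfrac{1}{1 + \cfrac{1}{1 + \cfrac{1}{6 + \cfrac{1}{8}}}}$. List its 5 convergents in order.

8/1, 9/1, 17/2, 111/13, 905/106

Using the convergent recurrence p_i = a_i*p_{i-1} + p_{i-2}, q_i = a_i*q_{i-1} + q_{i-2} with p_{-2}=0, p_{-1}=1, q_{-2}=1, q_{-1}=0:
  i=0: a_0=8, p_0 = 8*1 + 0 = 8, q_0 = 8*0 + 1 = 1.
  i=1: a_1=1, p_1 = 1*8 + 1 = 9, q_1 = 1*1 + 0 = 1.
  i=2: a_2=1, p_2 = 1*9 + 8 = 17, q_2 = 1*1 + 1 = 2.
  i=3: a_3=6, p_3 = 6*17 + 9 = 111, q_3 = 6*2 + 1 = 13.
  i=4: a_4=8, p_4 = 8*111 + 17 = 905, q_4 = 8*13 + 2 = 106.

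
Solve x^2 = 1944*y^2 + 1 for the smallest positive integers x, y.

First expand sqrt(1944) as a continued fraction. With x_i = (sqrt(1944) + m_i)/d_i and (m_0, d_0) = (0, 1): a_0 = floor(sqrt(1944)) = 44, since 44^2 = 1936 <= 1944 < 2025 = 45^2.
Iterate m_{i+1} = d_i*a_i - m_i, d_{i+1} = (1944 - m_{i+1}^2)/d_i, a_{i+1} = floor((a_0 + m_{i+1})/d_{i+1}):
  m_1 = 1*44 - 0 = 44, d_1 = (1944 - 44^2)/1 = 8/1 = 8, a_1 = floor((44 + 44)/8) = 11.
  m_2 = 8*11 - 44 = 44, d_2 = (1944 - 44^2)/8 = 8/8 = 1, a_2 = floor((44 + 44)/1) = 88.
  m_3 = 1*88 - 44 = 44, d_3 = (1944 - 44^2)/1 = 8/1 = 8: (m_3, d_3) = (m_1, d_1) = (44, 8), so from here the quotients repeat a_1, a_2; the period length is 2.
So sqrt(1944) = [44; (11, 88)] with period length k = 2.
k is even, so the fundamental solution of x^2 - 1944y^2 = 1 is (p_{k-1}, q_{k-1}) = (p_1, q_1); compute convergents through index 1.
Convergents (p_i = a_i*p_{i-1} + p_{i-2}, q_i = a_i*q_{i-1} + q_{i-2} with p_{-2}=0, p_{-1}=1, q_{-2}=1, q_{-1}=0):
  i=0: a_0=44, p_0 = 44*1 + 0 = 44, q_0 = 44*0 + 1 = 1.
  i=1: a_1=11, p_1 = 11*44 + 1 = 485, q_1 = 11*1 + 0 = 11.
Check: 485^2 - 1944*11^2 = 235225 - 235224 = 1, so (x, y) = (485, 11) solves the equation, and by the theorem it is the least positive solution.

(x, y) = (485, 11)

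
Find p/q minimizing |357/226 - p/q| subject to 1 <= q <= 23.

30/19

Expand x = 357/226 as a continued fraction with the Euclidean algorithm:
  357 = 1*226 + 131, so a_0 = 1.
  226 = 1*131 + 95, so a_1 = 1.
  131 = 1*95 + 36, so a_2 = 1.
  95 = 2*36 + 23, so a_3 = 2.
  36 = 1*23 + 13, so a_4 = 1.
  23 = 1*13 + 10, so a_5 = 1.
  13 = 1*10 + 3, so a_6 = 1.
  10 = 3*3 + 1, so a_7 = 3.
  3 = 3*1 + 0, so a_8 = 3.
so x = [1; 1, 1, 2, 1, 1, 1, 3, 3].
Convergents (p_i = a_i*p_{i-1} + p_{i-2}, q_i = a_i*q_{i-1} + q_{i-2} with p_{-2}=0, p_{-1}=1, q_{-2}=1, q_{-1}=0), until the denominator exceeds 23:
  i=0: a_0=1, p_0 = 1*1 + 0 = 1, q_0 = 1*0 + 1 = 1.
  i=1: a_1=1, p_1 = 1*1 + 1 = 2, q_1 = 1*1 + 0 = 1.
  i=2: a_2=1, p_2 = 1*2 + 1 = 3, q_2 = 1*1 + 1 = 2.
  i=3: a_3=2, p_3 = 2*3 + 2 = 8, q_3 = 2*2 + 1 = 5.
  i=4: a_4=1, p_4 = 1*8 + 3 = 11, q_4 = 1*5 + 2 = 7.
  i=5: a_5=1, p_5 = 1*11 + 8 = 19, q_5 = 1*7 + 5 = 12.
  i=6: a_6=1, p_6 = 1*19 + 11 = 30, q_6 = 1*12 + 7 = 19.
  i=7: a_7=3, p_7 = 3*30 + 19 = 109, q_7 = 3*19 + 12 = 69.
q_7 = 69 > 23, so the last convergent with denominator <= 23 is p_6/q_6 = 30/19.
The closest fraction with denominator <= 23 is either p_6/q_6 or the intermediate fraction (k*p_6 + p_5)/(k*q_6 + q_5) with the largest k >= 1 whose denominator stays <= 23; these approach x as k grows, and every other convergent or intermediate fraction in range is farther away.
Largest k: floor((23 - q_5)/q_6) = floor((23 - 12)/19) = 0.
Since k = 0, no intermediate fraction beyond p_6/q_6 has denominator <= 23, so the convergent 30/19 is the closest (its error is |357*19 - 30*226|/(226*19) = 3/4294).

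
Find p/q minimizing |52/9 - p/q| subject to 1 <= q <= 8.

Expand x = 52/9 as a continued fraction with the Euclidean algorithm:
  52 = 5*9 + 7, so a_0 = 5.
  9 = 1*7 + 2, so a_1 = 1.
  7 = 3*2 + 1, so a_2 = 3.
  2 = 2*1 + 0, so a_3 = 2.
so x = [5; 1, 3, 2].
Convergents (p_i = a_i*p_{i-1} + p_{i-2}, q_i = a_i*q_{i-1} + q_{i-2} with p_{-2}=0, p_{-1}=1, q_{-2}=1, q_{-1}=0), until the denominator exceeds 8:
  i=0: a_0=5, p_0 = 5*1 + 0 = 5, q_0 = 5*0 + 1 = 1.
  i=1: a_1=1, p_1 = 1*5 + 1 = 6, q_1 = 1*1 + 0 = 1.
  i=2: a_2=3, p_2 = 3*6 + 5 = 23, q_2 = 3*1 + 1 = 4.
  i=3: a_3=2, p_3 = 2*23 + 6 = 52, q_3 = 2*4 + 1 = 9.
q_3 = 9 > 8, so the last convergent with denominator <= 8 is p_2/q_2 = 23/4.
The closest fraction with denominator <= 8 is either p_2/q_2 or the intermediate fraction (k*p_2 + p_1)/(k*q_2 + q_1) with the largest k >= 1 whose denominator stays <= 8; these approach x as k grows, and every other convergent or intermediate fraction in range is farther away.
Largest k: floor((8 - q_1)/q_2) = floor((8 - 1)/4) = 1.
That gives (1*23 + 6)/(1*4 + 1) = 29/5.
Compare the errors: |x - 23/4| = |52*4 - 23*9|/(9*4) = 1/36, and |x - 29/5| = |52*5 - 29*9|/(9*5) = 1/45.
Cross-multiplying, 1*36 = 36 < 45 = 1*45, so 1/45 is smaller: the intermediate fraction 29/5 is closer to x than 23/4.

29/5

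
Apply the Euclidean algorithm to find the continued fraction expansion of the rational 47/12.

Run the Euclidean algorithm on 47 and 12; the successive quotients are the partial quotients a_0, a_1, ... (each step inverts the fractional part left over by the previous one):
  47 = 3*12 + 11, so a_0 = 3.
  12 = 1*11 + 1, so a_1 = 1.
  11 = 11*1 + 0, so a_2 = 11.
The remainder reaches 0 after 3 divisions, so the expansion has 3 partial quotients, read off in order.

[3; 1, 11]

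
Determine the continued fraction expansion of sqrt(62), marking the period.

Write x_i = (sqrt(62) + m_i)/d_i with (m_0, d_0) = (0, 1). a_0 = floor(sqrt(62)) = 7, since 7^2 = 49 <= 62 < 64 = 8^2.
Iterate m_{i+1} = d_i*a_i - m_i, d_{i+1} = (62 - m_{i+1}^2)/d_i, a_{i+1} = floor((a_0 + m_{i+1})/d_{i+1}):
  m_1 = 1*7 - 0 = 7, d_1 = (62 - 7^2)/1 = 13/1 = 13, a_1 = floor((7 + 7)/13) = 1.
  m_2 = 13*1 - 7 = 6, d_2 = (62 - 6^2)/13 = 26/13 = 2, a_2 = floor((7 + 6)/2) = 6.
  m_3 = 2*6 - 6 = 6, d_3 = (62 - 6^2)/2 = 26/2 = 13, a_3 = floor((7 + 6)/13) = 1.
  m_4 = 13*1 - 6 = 7, d_4 = (62 - 7^2)/13 = 13/13 = 1, a_4 = floor((7 + 7)/1) = 14.
  m_5 = 1*14 - 7 = 7, d_5 = (62 - 7^2)/1 = 13/1 = 13: (m_5, d_5) = (m_1, d_1) = (7, 13), so from here the quotients repeat a_1, ..., a_4; the period length is 4.
Hence the expansion of sqrt(62) is a_0 = 7 followed by the repeating block 1, 6, 1, 14 (period 4).

[7; (1, 6, 1, 14)]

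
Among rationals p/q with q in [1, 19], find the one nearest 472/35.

256/19

Expand x = 472/35 as a continued fraction with the Euclidean algorithm:
  472 = 13*35 + 17, so a_0 = 13.
  35 = 2*17 + 1, so a_1 = 2.
  17 = 17*1 + 0, so a_2 = 17.
so x = [13; 2, 17].
Convergents (p_i = a_i*p_{i-1} + p_{i-2}, q_i = a_i*q_{i-1} + q_{i-2} with p_{-2}=0, p_{-1}=1, q_{-2}=1, q_{-1}=0), until the denominator exceeds 19:
  i=0: a_0=13, p_0 = 13*1 + 0 = 13, q_0 = 13*0 + 1 = 1.
  i=1: a_1=2, p_1 = 2*13 + 1 = 27, q_1 = 2*1 + 0 = 2.
  i=2: a_2=17, p_2 = 17*27 + 13 = 472, q_2 = 17*2 + 1 = 35.
q_2 = 35 > 19, so the last convergent with denominator <= 19 is p_1/q_1 = 27/2.
The closest fraction with denominator <= 19 is either p_1/q_1 or the intermediate fraction (k*p_1 + p_0)/(k*q_1 + q_0) with the largest k >= 1 whose denominator stays <= 19; these approach x as k grows, and every other convergent or intermediate fraction in range is farther away.
Largest k: floor((19 - q_0)/q_1) = floor((19 - 1)/2) = 9.
That gives (9*27 + 13)/(9*2 + 1) = 256/19.
Compare the errors: |x - 27/2| = |472*2 - 27*35|/(35*2) = 1/70, and |x - 256/19| = |472*19 - 256*35|/(35*19) = 8/665.
Cross-multiplying, 8*70 = 560 < 665 = 1*665, so 8/665 is smaller: the intermediate fraction 256/19 is closer to x than 27/2.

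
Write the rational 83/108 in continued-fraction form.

[0; 1, 3, 3, 8]

Run the Euclidean algorithm on 83 and 108; the successive quotients are the partial quotients a_0, a_1, ... (each step inverts the fractional part left over by the previous one):
  83 = 0*108 + 83, so a_0 = 0.
  108 = 1*83 + 25, so a_1 = 1.
  83 = 3*25 + 8, so a_2 = 3.
  25 = 3*8 + 1, so a_3 = 3.
  8 = 8*1 + 0, so a_4 = 8.
The remainder reaches 0 after 5 divisions, so the expansion has 5 partial quotients, read off in order.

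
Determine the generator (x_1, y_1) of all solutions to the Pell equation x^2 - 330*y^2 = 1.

(x, y) = (109, 6)

First expand sqrt(330) as a continued fraction. With x_i = (sqrt(330) + m_i)/d_i and (m_0, d_0) = (0, 1): a_0 = floor(sqrt(330)) = 18, since 18^2 = 324 <= 330 < 361 = 19^2.
Iterate m_{i+1} = d_i*a_i - m_i, d_{i+1} = (330 - m_{i+1}^2)/d_i, a_{i+1} = floor((a_0 + m_{i+1})/d_{i+1}):
  m_1 = 1*18 - 0 = 18, d_1 = (330 - 18^2)/1 = 6/1 = 6, a_1 = floor((18 + 18)/6) = 6.
  m_2 = 6*6 - 18 = 18, d_2 = (330 - 18^2)/6 = 6/6 = 1, a_2 = floor((18 + 18)/1) = 36.
  m_3 = 1*36 - 18 = 18, d_3 = (330 - 18^2)/1 = 6/1 = 6: (m_3, d_3) = (m_1, d_1) = (18, 6), so from here the quotients repeat a_1, a_2; the period length is 2.
So sqrt(330) = [18; (6, 36)] with period length k = 2.
k is even, so the fundamental solution of x^2 - 330y^2 = 1 is (p_{k-1}, q_{k-1}) = (p_1, q_1); compute convergents through index 1.
Convergents (p_i = a_i*p_{i-1} + p_{i-2}, q_i = a_i*q_{i-1} + q_{i-2} with p_{-2}=0, p_{-1}=1, q_{-2}=1, q_{-1}=0):
  i=0: a_0=18, p_0 = 18*1 + 0 = 18, q_0 = 18*0 + 1 = 1.
  i=1: a_1=6, p_1 = 6*18 + 1 = 109, q_1 = 6*1 + 0 = 6.
Check: 109^2 - 330*6^2 = 11881 - 11880 = 1, so (x, y) = (109, 6) solves the equation, and by the theorem it is the least positive solution.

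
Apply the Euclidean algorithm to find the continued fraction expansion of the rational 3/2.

[1; 2]

Run the Euclidean algorithm on 3 and 2; the successive quotients are the partial quotients a_0, a_1, ... (each step inverts the fractional part left over by the previous one):
  3 = 1*2 + 1, so a_0 = 1.
  2 = 2*1 + 0, so a_1 = 2.
The remainder reaches 0 after 2 divisions, so the expansion has 2 partial quotients, read off in order.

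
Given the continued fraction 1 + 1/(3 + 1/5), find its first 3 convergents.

1/1, 4/3, 21/16

Using the convergent recurrence p_i = a_i*p_{i-1} + p_{i-2}, q_i = a_i*q_{i-1} + q_{i-2} with p_{-2}=0, p_{-1}=1, q_{-2}=1, q_{-1}=0:
  i=0: a_0=1, p_0 = 1*1 + 0 = 1, q_0 = 1*0 + 1 = 1.
  i=1: a_1=3, p_1 = 3*1 + 1 = 4, q_1 = 3*1 + 0 = 3.
  i=2: a_2=5, p_2 = 5*4 + 1 = 21, q_2 = 5*3 + 1 = 16.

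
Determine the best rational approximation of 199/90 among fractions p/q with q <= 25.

42/19

Expand x = 199/90 as a continued fraction with the Euclidean algorithm:
  199 = 2*90 + 19, so a_0 = 2.
  90 = 4*19 + 14, so a_1 = 4.
  19 = 1*14 + 5, so a_2 = 1.
  14 = 2*5 + 4, so a_3 = 2.
  5 = 1*4 + 1, so a_4 = 1.
  4 = 4*1 + 0, so a_5 = 4.
so x = [2; 4, 1, 2, 1, 4].
Convergents (p_i = a_i*p_{i-1} + p_{i-2}, q_i = a_i*q_{i-1} + q_{i-2} with p_{-2}=0, p_{-1}=1, q_{-2}=1, q_{-1}=0), until the denominator exceeds 25:
  i=0: a_0=2, p_0 = 2*1 + 0 = 2, q_0 = 2*0 + 1 = 1.
  i=1: a_1=4, p_1 = 4*2 + 1 = 9, q_1 = 4*1 + 0 = 4.
  i=2: a_2=1, p_2 = 1*9 + 2 = 11, q_2 = 1*4 + 1 = 5.
  i=3: a_3=2, p_3 = 2*11 + 9 = 31, q_3 = 2*5 + 4 = 14.
  i=4: a_4=1, p_4 = 1*31 + 11 = 42, q_4 = 1*14 + 5 = 19.
  i=5: a_5=4, p_5 = 4*42 + 31 = 199, q_5 = 4*19 + 14 = 90.
q_5 = 90 > 25, so the last convergent with denominator <= 25 is p_4/q_4 = 42/19.
The closest fraction with denominator <= 25 is either p_4/q_4 or the intermediate fraction (k*p_4 + p_3)/(k*q_4 + q_3) with the largest k >= 1 whose denominator stays <= 25; these approach x as k grows, and every other convergent or intermediate fraction in range is farther away.
Largest k: floor((25 - q_3)/q_4) = floor((25 - 14)/19) = 0.
Since k = 0, no intermediate fraction beyond p_4/q_4 has denominator <= 25, so the convergent 42/19 is the closest (its error is |199*19 - 42*90|/(90*19) = 1/1710).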